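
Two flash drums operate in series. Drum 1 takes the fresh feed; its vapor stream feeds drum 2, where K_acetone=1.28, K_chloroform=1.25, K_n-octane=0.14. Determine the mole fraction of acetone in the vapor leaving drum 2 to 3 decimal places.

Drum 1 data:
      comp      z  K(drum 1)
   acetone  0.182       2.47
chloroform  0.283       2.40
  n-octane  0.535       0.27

y_acetone (drum 2) = 0.386

Drum 1:
Newton iteration, ψ₁⁰ = 0.42:
  ψ₁ = 0.420: g = -0.1483, g' = -0.963 → ψ₁ = 0.266
  ψ₁ = 0.266: g = -0.0036, g' = -0.937 → ψ₁ = 0.262
Converged at ψ₁ = 0.262.
Drum-1 compositions:
  acetone: x = 0.131, y = 0.325
  chloroform: x = 0.207, y = 0.497
  n-octane: x = 0.662, y = 0.179
Drum-2 feed = drum-1 vapor: z₂ = (0.3245, 0.4969, 0.1786).
Drum 2:
Let ψ₂ = V/F and solve Σ zᵢ(Kᵢ−1)/(1+ψ₂(Kᵢ−1)) = 0.
Check two-phase: ΣzᵢKᵢ = 1.061 > 1 and Σzᵢ/Kᵢ = 1.927 > 1, so g(0) = 0.061 > 0 and g(1) = -0.927 < 0.
Newton–Raphson from ψ₂ = 0.5:
  ψ₂ = 0.500: g = -0.0794, g' = -0.451 → ψ₂ = 0.324
  ψ₂ = 0.324: g = -0.0147, g' = -0.302 → ψ₂ = 0.275
  ψ₂ = 0.275: g = -0.0007, g' = -0.276 → ψ₂ = 0.273
Converged at ψ₂ = 0.273.
  acetone: x = 0.301, y = 0.386
  chloroform: x = 0.465, y = 0.581
  n-octane: x = 0.233, y = 0.033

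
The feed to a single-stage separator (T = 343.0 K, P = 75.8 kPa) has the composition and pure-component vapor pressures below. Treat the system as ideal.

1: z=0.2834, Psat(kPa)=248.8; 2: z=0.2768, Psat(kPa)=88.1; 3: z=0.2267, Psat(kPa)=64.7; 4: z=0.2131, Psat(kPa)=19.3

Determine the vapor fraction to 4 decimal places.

Raoult's law: Kᵢ = Pᵢˢᵃᵗ/P = Pᵢˢᵃᵗ/75.8.
  K_1 = 248.8/75.8 = 3.282322, K_2 = 88.1/75.8 = 1.162269, K_3 = 64.7/75.8 = 0.853562, K_4 = 19.3/75.8 = 0.254617
Material balance + equilibrium reduce to Σ zᵢ(Kᵢ−1)/(1+ψ(Kᵢ−1)) = 0.
g(0) = ΣzᵢKᵢ − 1 = 0.4997 and g(1) = 1 − Σzᵢ/Kᵢ = -0.4270, so a root lies in (0, 1).
Newton–Raphson from ψ = 0.66:
  ψ = 0.6600: g = -0.05076, g' = -0.7056 → ψ = 0.5881
  ψ = 0.5881: g = -0.00197, g' = -0.6563 → ψ = 0.5851
Converged at ψ = 0.5851.

ψ = 0.5851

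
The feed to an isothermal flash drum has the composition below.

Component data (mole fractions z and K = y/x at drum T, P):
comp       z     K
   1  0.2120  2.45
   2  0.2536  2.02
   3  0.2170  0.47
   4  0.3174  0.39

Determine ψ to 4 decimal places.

ψ = 0.3615

Material balance + equilibrium reduce to Σ zᵢ(Kᵢ−1)/(1+ψ(Kᵢ−1)) = 0.
g(0) = ΣzᵢKᵢ − 1 = 0.2574 and g(1) = 1 − Σzᵢ/Kᵢ = -0.4876, so a root lies in (0, 1).
Iterate (Newton) starting at ψ = 0.48:
  ψ = 0.4800: g = -0.07313, g' = -0.6197 → ψ = 0.3620
  ψ = 0.3620: g = -0.00029, g' = -0.6203 → ψ = 0.3615
Converged at ψ = 0.3615.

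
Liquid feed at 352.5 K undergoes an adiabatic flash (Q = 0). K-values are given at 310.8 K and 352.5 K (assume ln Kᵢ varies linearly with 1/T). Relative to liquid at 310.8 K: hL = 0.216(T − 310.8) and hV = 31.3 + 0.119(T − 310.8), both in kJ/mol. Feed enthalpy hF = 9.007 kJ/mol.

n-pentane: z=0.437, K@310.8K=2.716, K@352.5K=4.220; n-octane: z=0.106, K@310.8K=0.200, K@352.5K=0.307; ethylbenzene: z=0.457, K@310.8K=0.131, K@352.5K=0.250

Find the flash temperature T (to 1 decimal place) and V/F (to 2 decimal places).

Adiabatic flash: solve Rachford–Rice at each trial T, then check hF = ψ·hV(T) + (1−ψ)·hL(T).
  T = 310.8 K: K = (2.716, 0.200, 0.131), RR gives ψ = 0.182, H_out = 5.707 kJ/mol
  T = 352.5 K: K = (4.220, 0.307, 0.250), RR gives ψ = 0.416, H_out = 20.347 kJ/mol
  T = 331.6 K: K = (3.431, 0.251, 0.185), RR gives ψ = 0.312, H_out = 13.642 kJ/mol
  T = 321.2 K: K = (3.064, 0.225, 0.156), RR gives ψ = 0.253, H_out = 9.914 kJ/mol
  T = 316.0 K: K = (2.888, 0.212, 0.143), RR gives ψ = 0.220, H_out = 7.886 kJ/mol
  T = 318.6 K: K = (2.975, 0.219, 0.150), RR gives ψ = 0.237, H_out = 8.917 kJ/mol
  T = 319.9 K: K = (3.020, 0.222, 0.153), RR gives ψ = 0.245, H_out = 9.419 kJ/mol
Linear interpolation between T = 318.6 (H_out = 8.917) and T = 319.9 (H_out = 9.419) on hF = 9.007 gives T ≈ 318.8 K, at which ψ = 0.24.

T = 318.8 K, V/F = 0.24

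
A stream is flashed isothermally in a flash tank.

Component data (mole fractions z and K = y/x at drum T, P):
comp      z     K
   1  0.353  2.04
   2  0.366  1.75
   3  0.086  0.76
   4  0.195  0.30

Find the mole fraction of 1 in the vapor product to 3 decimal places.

y_1 = 0.382

Newton–Raphson from ψ = 0.49:
  ψ = 0.490: g = 0.2128, g' = -0.505 → ψ = 0.911
  ψ = 0.911: g = -0.0516, g' = -0.909 → ψ = 0.854
  ψ = 0.854: g = -0.0038, g' = -0.783 → ψ = 0.849
Converged at ψ = 0.849.
Compositions from xᵢ = zᵢ/(1+ψ(Kᵢ−1)), yᵢ = Kᵢxᵢ:
  1: x = 0.187, y = 0.382
  2: x = 0.224, y = 0.391
  3: x = 0.108, y = 0.082
  4: x = 0.481, y = 0.144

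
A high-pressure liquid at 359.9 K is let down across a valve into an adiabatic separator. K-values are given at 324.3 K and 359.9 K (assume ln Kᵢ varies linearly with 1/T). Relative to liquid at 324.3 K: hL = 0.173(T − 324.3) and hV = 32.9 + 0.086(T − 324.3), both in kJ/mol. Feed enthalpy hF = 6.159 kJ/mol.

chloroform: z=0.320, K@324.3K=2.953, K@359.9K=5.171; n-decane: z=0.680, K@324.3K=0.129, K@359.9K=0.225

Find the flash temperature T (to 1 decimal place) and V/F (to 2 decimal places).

Adiabatic flash: solve Rachford–Rice at each trial T, then check hF = ψ·hV(T) + (1−ψ)·hL(T).
  T = 324.3 K: K = (2.953, 0.129), RR gives ψ = 0.019, H_out = 0.632 kJ/mol
  T = 359.9 K: K = (5.171, 0.225), RR gives ψ = 0.250, H_out = 13.606 kJ/mol
  T = 342.1 K: K = (3.965, 0.173), RR gives ψ = 0.158, H_out = 8.018 kJ/mol
  T = 333.2 K: K = (3.435, 0.150), RR gives ψ = 0.097, H_out = 4.662 kJ/mol
  T = 337.6 K: K = (3.691, 0.161), RR gives ψ = 0.129, H_out = 6.387 kJ/mol
  T = 335.4 K: K = (3.562, 0.155), RR gives ψ = 0.113, H_out = 5.543 kJ/mol
Linear interpolation between T = 335.4 (H_out = 5.543) and T = 337.6 (H_out = 6.387) on hF = 6.159 gives T ≈ 337.0 K, at which ψ = 0.12.

T = 337.0 K, V/F = 0.12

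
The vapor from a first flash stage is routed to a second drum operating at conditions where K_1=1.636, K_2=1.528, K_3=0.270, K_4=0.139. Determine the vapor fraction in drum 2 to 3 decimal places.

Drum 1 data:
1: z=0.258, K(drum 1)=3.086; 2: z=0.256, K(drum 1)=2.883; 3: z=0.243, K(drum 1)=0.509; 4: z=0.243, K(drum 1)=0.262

Drum 1:
Iterate (Newton) starting at ψ₁ = 0.66:
  ψ₁ = 0.660: g = -0.0848, g' = -1.010 → ψ₁ = 0.576
  ψ₁ = 0.576: g = -0.0027, g' = -0.955 → ψ₁ = 0.573
Converged at ψ₁ = 0.573.
Drum-1 compositions:
  1: x = 0.117, y = 0.363
  2: x = 0.123, y = 0.355
  3: x = 0.338, y = 0.172
  4: x = 0.421, y = 0.110
Drum-2 feed = drum-1 vapor: z₂ = (0.3626, 0.3549, 0.1721, 0.1104).
Drum 2:
Material balance + equilibrium reduce to Σ zᵢ(Kᵢ−1)/(1+ψ₂(Kᵢ−1)) = 0.
Feasibility: ΣzᵢKᵢ = 1.197, Σzᵢ/Kᵢ = 1.885 — both > 1, two phases present.
Iterate (Newton) starting at ψ₂ = 0.33:
  ψ₂ = 0.330: g = 0.0519, g' = -0.491 → ψ₂ = 0.436
  ψ₂ = 0.436: g = -0.0035, g' = -0.562 → ψ₂ = 0.430
Converged at ψ₂ = 0.430.
  1: x = 0.285, y = 0.466
  2: x = 0.289, y = 0.442
  3: x = 0.251, y = 0.068
  4: x = 0.175, y = 0.024

V/F (drum 2) = 0.430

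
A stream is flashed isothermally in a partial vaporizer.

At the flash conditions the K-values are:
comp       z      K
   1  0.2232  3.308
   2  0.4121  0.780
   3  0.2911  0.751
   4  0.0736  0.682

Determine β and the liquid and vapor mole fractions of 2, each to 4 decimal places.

Let β = V/F and solve Σ zᵢ(Kᵢ−1)/(1+β(Kᵢ−1)) = 0.
Feasibility: ΣzᵢKᵢ = 1.3286, Σzᵢ/Kᵢ = 1.0913 — both > 1, two phases present.
Newton–Raphson from β = 0.66:
  β = 0.6600: g = -0.01827, g' = -0.2518 → β = 0.5875
  β = 0.5875: g = 0.00086, g' = -0.2765 → β = 0.5906
Converged at β = 0.5906.
Compositions from xᵢ = zᵢ/(1+β(Kᵢ−1)), yᵢ = Kᵢxᵢ:
  1: x = 0.0945, y = 0.3125
  2: x = 0.4736, y = 0.3694
  3: x = 0.3413, y = 0.2563
  4: x = 0.0906, y = 0.0618

β = 0.5906, x_2 = 0.4736, y_2 = 0.3694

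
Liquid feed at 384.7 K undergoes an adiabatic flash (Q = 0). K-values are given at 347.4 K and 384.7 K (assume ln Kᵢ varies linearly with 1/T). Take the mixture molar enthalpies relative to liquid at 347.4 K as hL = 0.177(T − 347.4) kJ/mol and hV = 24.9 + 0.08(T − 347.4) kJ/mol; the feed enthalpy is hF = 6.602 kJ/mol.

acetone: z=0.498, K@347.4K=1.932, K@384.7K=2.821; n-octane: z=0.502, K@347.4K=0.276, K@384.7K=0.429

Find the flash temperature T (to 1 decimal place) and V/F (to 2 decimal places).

Adiabatic flash: solve Rachford–Rice at each trial T, then check hF = ψ·hV(T) + (1−ψ)·hL(T).
  T = 347.4 K: K = (1.932, 0.276), RR gives ψ = 0.149, H_out = 3.716 kJ/mol
  T = 384.7 K: K = (2.821, 0.429), RR gives ψ = 0.596, H_out = 19.296 kJ/mol
  T = 366.0 K: K = (2.356, 0.348), RR gives ψ = 0.393, H_out = 12.377 kJ/mol
  T = 356.7 K: K = (2.139, 0.311), RR gives ψ = 0.282, H_out = 8.409 kJ/mol
  T = 352.0 K: K = (2.033, 0.293), RR gives ψ = 0.218, H_out = 6.155 kJ/mol
  T = 354.4 K: K = (2.087, 0.302), RR gives ψ = 0.252, H_out = 7.332 kJ/mol
Linear interpolation between T = 352.0 (H_out = 6.155) and T = 354.4 (H_out = 7.332) on hF = 6.602 gives T ≈ 352.9 K, at which ψ = 0.23.

T = 352.9 K, V/F = 0.23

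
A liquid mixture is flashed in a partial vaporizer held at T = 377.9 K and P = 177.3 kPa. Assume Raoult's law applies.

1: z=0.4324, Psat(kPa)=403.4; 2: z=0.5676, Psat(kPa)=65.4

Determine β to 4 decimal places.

β = 0.2400

Raoult's law: Kᵢ = Pᵢˢᵃᵗ/P = Pᵢˢᵃᵗ/177.3.
  K_1 = 403.4/177.3 = 2.275240, K_2 = 65.4/177.3 = 0.368866
Newton iteration, β⁰ = 0.65:
  β = 0.6500: g = -0.30592, g' = -0.8603 → β = 0.2944
  β = 0.2944: g = -0.03907, g' = -0.7128 → β = 0.2396
  β = 0.2396: g = 0.00033, g' = -0.7264 → β = 0.2400
Converged at β = 0.2400.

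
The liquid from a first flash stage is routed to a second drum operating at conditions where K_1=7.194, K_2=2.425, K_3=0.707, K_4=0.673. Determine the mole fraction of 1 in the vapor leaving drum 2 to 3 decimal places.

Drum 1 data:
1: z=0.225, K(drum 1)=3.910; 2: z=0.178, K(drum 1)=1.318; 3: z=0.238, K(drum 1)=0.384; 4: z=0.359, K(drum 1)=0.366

Drum 1:
Newton–Raphson from ψ₁ = 0.5:
  ψ₁ = 0.500: g = -0.2296, g' = -0.827 → ψ₁ = 0.223
  ψ₁ = 0.223: g = 0.0153, g' = -1.034 → ψ₁ = 0.237
  ψ₁ = 0.237: g = 0.0002, g' = -1.006 → ψ₁ = 0.238
Converged at ψ₁ = 0.238.
Drum-1 compositions:
  1: x = 0.133, y = 0.520
  2: x = 0.165, y = 0.218
  3: x = 0.279, y = 0.107
  4: x = 0.423, y = 0.155
Drum-2 feed = drum-1 liquid: z₂ = (0.1330, 0.1655, 0.2788, 0.4227).
Drum 2:
Rachford–Rice: g(ψ₂) = Σ zᵢ(Kᵢ−1)/(1+ψ₂(Kᵢ−1)) = 0.
g(0) = ΣzᵢKᵢ − 1 = 0.840 and g(1) = 1 − Σzᵢ/Kᵢ = -0.109, so a root lies in (0, 1).
Newton–Raphson from ψ₂ = 0.5:
  ψ₂ = 0.500: g = 0.0779, g' = -0.516 → ψ₂ = 0.651
  ψ₂ = 0.651: g = 0.0096, g' = -0.402 → ψ₂ = 0.675
Converged at ψ₂ = 0.675.
  1: x = 0.026, y = 0.185
  2: x = 0.084, y = 0.205
  3: x = 0.348, y = 0.246
  4: x = 0.542, y = 0.365

y_1 (drum 2) = 0.185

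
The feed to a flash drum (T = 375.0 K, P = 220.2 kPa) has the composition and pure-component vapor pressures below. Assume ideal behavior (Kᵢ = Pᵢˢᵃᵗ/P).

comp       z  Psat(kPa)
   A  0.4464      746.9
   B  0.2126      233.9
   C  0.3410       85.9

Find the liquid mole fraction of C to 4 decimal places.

Raoult's law: Kᵢ = Pᵢˢᵃᵗ/P = Pᵢˢᵃᵗ/220.2.
  K_A = 746.9/220.2 = 3.391916, K_B = 233.9/220.2 = 1.062216, K_C = 85.9/220.2 = 0.390100
Rachford–Rice: g(V/F) = Σ zᵢ(Kᵢ−1)/(1+V/F(Kᵢ−1)) = 0.
Check two-phase: ΣzᵢKᵢ = 1.8730 > 1 and Σzᵢ/Kᵢ = 1.2059 > 1, so g(0) = 0.8730 > 0 and g(1) = -0.2059 < 0.
Newton–Raphson from V/F = 0.41:
  V/F = 0.4100: g = 0.27466, g' = -0.8773 → V/F = 0.7231
  V/F = 0.7231: g = 0.03180, g' = -0.7495 → V/F = 0.7655
  V/F = 0.7655: g = -0.00031, g' = -0.7657 → V/F = 0.7651
Converged at V/F = 0.7651.
Compositions from xᵢ = zᵢ/(1+V/F(Kᵢ−1)), yᵢ = Kᵢxᵢ:
  A: x = 0.1577, y = 0.5350
  B: x = 0.2029, y = 0.2156
  C: x = 0.6393, y = 0.2494

x_C = 0.6393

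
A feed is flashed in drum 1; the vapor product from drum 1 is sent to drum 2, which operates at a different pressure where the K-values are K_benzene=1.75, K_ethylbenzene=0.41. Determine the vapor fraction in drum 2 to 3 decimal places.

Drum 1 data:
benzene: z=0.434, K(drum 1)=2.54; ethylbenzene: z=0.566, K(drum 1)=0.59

Drum 1:
Iterate (Newton) starting at ψ₁ = 0.41:
  ψ₁ = 0.410: g = 0.1307, g' = -0.524 → ψ₁ = 0.659
  ψ₁ = 0.659: g = 0.0136, g' = -0.432 → ψ₁ = 0.691
Converged at ψ₁ = 0.691.
Drum-1 compositions:
  benzene: x = 0.210, y = 0.534
  ethylbenzene: x = 0.790, y = 0.466
Drum-2 feed = drum-1 vapor: z₂ = (0.5341, 0.4659).
Drum 2:
Let ψ₂ = V/F and solve Σ zᵢ(Kᵢ−1)/(1+ψ₂(Kᵢ−1)) = 0.
Feasibility: ΣzᵢKᵢ = 1.126, Σzᵢ/Kᵢ = 1.442 — both > 1, two phases present.
Binary case is linear: z₁(K₁−1)(1+ψ₂(K₂−1)) + z₂(K₂−1)(1+ψ₂(K₁−1)) = 0
⇒ ψ₂ = [z₁(K₁−1)+z₂(K₂−1)] / [−(K₁−1)(K₂−1)] = 0.1256/0.4425 = 0.284
  benzene: x = 0.440, y = 0.771
  ethylbenzene: x = 0.560, y = 0.229

V/F (drum 2) = 0.284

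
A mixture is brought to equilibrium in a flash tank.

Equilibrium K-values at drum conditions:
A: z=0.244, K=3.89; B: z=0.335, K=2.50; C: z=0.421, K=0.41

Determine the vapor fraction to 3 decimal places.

Material balance + equilibrium reduce to Σ zᵢ(Kᵢ−1)/(1+ψ(Kᵢ−1)) = 0.
g(0) = ΣzᵢKᵢ − 1 = 0.959 and g(1) = 1 − Σzᵢ/Kᵢ = -0.224, so a root lies in (0, 1).
Newton iteration, ψ⁰ = 0.5:
  ψ = 0.500: g = 0.2232, g' = -0.882 → ψ = 0.753
  ψ = 0.753: g = 0.0109, g' = -0.843 → ψ = 0.766
Converged at ψ = 0.766.

ψ = 0.766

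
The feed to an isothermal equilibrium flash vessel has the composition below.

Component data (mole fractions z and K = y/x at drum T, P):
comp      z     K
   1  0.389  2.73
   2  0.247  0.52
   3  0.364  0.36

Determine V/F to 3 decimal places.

V/F = 0.320

Rachford–Rice: g(V/F) = Σ zᵢ(Kᵢ−1)/(1+V/F(Kᵢ−1)) = 0.
Check two-phase: ΣzᵢKᵢ = 1.321 > 1 and Σzᵢ/Kᵢ = 1.629 > 1, so g(0) = 0.321 > 0 and g(1) = -0.629 < 0.
Iterate (Newton) starting at V/F = 0.64:
  V/F = 0.640: g = -0.2463, g' = -0.808 → V/F = 0.335
  V/F = 0.335: g = -0.0120, g' = -0.789 → V/F = 0.320
Converged at V/F = 0.320.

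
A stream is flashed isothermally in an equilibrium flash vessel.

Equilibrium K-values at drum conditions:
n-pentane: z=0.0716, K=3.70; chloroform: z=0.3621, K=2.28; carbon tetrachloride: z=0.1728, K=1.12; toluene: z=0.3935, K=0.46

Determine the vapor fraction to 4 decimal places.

ψ = 0.6788

Rachford–Rice: g(ψ) = Σ zᵢ(Kᵢ−1)/(1+ψ(Kᵢ−1)) = 0.
Check two-phase: ΣzᵢKᵢ = 1.4651 > 1 and Σzᵢ/Kᵢ = 1.1879 > 1, so g(0) = 0.4651 > 0 and g(1) = -0.1879 < 0.
Newton–Raphson from ψ = 0.42:
  ψ = 0.4200: g = 0.13695, g' = -0.5597 → ψ = 0.6647
  ψ = 0.6647: g = 0.00735, g' = -0.5214 → ψ = 0.6788
Converged at ψ = 0.6788.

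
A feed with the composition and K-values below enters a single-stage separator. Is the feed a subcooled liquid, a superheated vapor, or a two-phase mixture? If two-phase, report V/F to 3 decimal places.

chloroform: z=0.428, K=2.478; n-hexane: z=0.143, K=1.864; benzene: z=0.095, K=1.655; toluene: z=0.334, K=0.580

superheated vapor

ΣzᵢKᵢ = 1.678; Σzᵢ/Kᵢ = 0.883.
Since Σzᵢ/Kᵢ < 1 the mixture is above its dew point — single vapor phase.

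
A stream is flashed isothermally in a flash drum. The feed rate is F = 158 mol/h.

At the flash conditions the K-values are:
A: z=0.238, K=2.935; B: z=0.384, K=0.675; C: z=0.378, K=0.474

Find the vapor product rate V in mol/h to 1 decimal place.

Material balance + equilibrium reduce to Σ zᵢ(Kᵢ−1)/(1+ψ(Kᵢ−1)) = 0.
g(0) = ΣzᵢKᵢ − 1 = 0.137 and g(1) = 1 − Σzᵢ/Kᵢ = -0.447, so a root lies in (0, 1).
Newton–Raphson from ψ = 0.5:
  ψ = 0.500: g = -0.1847, g' = -0.481 → ψ = 0.116
  ψ = 0.116: g = 0.0350, g' = -0.757 → ψ = 0.162
  ψ = 0.162: g = 0.0017, g' = -0.687 → ψ = 0.164
Converged at ψ = 0.164.
Then V = ψ·F = 0.1642·158 = 26.0 mol/h and L = F − V = 132.0 mol/h.

V = 26.0 mol/h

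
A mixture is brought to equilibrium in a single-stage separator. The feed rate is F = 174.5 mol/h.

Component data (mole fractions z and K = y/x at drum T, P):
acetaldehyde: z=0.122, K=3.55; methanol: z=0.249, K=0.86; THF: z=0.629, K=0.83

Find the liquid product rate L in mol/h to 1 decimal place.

Iterate (Newton) starting at ψ = 0.5:
  ψ = 0.500: g = -0.0176, g' = -0.181 → ψ = 0.403
  ψ = 0.403: g = 0.0018, g' = -0.220 → ψ = 0.411
Converged at ψ = 0.411.
Then V = ψ·F = 0.4108·174.5 = 71.7 mol/h and L = F − V = 102.8 mol/h.

L = 102.8 mol/h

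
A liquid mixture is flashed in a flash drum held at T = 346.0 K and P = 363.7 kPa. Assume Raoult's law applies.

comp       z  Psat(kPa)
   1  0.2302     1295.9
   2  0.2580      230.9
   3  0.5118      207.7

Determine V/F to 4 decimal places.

V/F = 0.2641

Raoult's law: Kᵢ = Pᵢˢᵃᵗ/P = Pᵢˢᵃᵗ/363.7.
  K_1 = 1295.9/363.7 = 3.563101, K_2 = 230.9/363.7 = 0.634864, K_3 = 207.7/363.7 = 0.571075
Iterate (Newton) starting at V/F = 0.44:
  V/F = 0.4400: g = -0.10553, g' = -0.5259 → V/F = 0.2393
  V/F = 0.2393: g = 0.01783, g' = -0.7392 → V/F = 0.2635
  V/F = 0.2635: g = 0.00047, g' = -0.7006 → V/F = 0.2641
Converged at V/F = 0.2641.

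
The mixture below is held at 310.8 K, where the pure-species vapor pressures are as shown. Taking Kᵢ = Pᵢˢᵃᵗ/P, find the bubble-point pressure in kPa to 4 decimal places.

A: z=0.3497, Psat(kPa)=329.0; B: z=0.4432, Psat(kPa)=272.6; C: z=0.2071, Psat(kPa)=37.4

At the bubble point ψ → 0, so ΣzᵢKᵢ = 1 with Kᵢ = Pᵢˢᵃᵗ/P ⇒ P = ΣzᵢPᵢˢᵃᵗ.
P = 0.3497·329.0 + 0.4432·272.6 + 0.2071·37.4 = 243.6132 kPa

Pbub = 243.6132 kPa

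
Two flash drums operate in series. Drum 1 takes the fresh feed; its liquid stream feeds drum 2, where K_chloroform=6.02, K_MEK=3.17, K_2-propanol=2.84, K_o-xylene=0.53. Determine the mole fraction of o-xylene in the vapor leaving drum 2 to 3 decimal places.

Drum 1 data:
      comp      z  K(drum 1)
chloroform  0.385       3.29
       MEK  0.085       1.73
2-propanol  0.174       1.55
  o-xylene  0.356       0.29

y_o-xylene (drum 2) = 0.456

Drum 1:
Material balance + equilibrium reduce to Σ zᵢ(Kᵢ−1)/(1+ψ₁(Kᵢ−1)) = 0.
Feasibility: ΣzᵢKᵢ = 1.787, Σzᵢ/Kᵢ = 1.506 — both > 1, two phases present.
Newton–Raphson from ψ₁ = 0.67:
  ψ₁ = 0.670: g = -0.0226, g' = -1.016 → ψ₁ = 0.648
  ψ₁ = 0.648: g = -0.0003, g' = -0.992 → ψ₁ = 0.647
Converged at ψ₁ = 0.647.
Drum-1 compositions:
  chloroform: x = 0.155, y = 0.510
  MEK: x = 0.058, y = 0.100
  2-propanol: x = 0.128, y = 0.199
  o-xylene: x = 0.659, y = 0.191
Drum-2 feed = drum-1 liquid: z₂ = (0.1551, 0.0577, 0.1283, 0.6589).
Drum 2:
Material balance + equilibrium reduce to Σ zᵢ(Kᵢ−1)/(1+ψ₂(Kᵢ−1)) = 0.
g(0) = ΣzᵢKᵢ − 1 = 0.830 and g(1) = 1 − Σzᵢ/Kᵢ = -0.332, so a root lies in (0, 1).
Iterate (Newton) starting at ψ₂ = 0.5:
  ψ₂ = 0.500: g = 0.0000, g' = -0.746 → ψ₂ = 0.500
Converged at ψ₂ = 0.500.
  chloroform: x = 0.044, y = 0.266
  MEK: x = 0.028, y = 0.088
  2-propanol: x = 0.067, y = 0.190
  o-xylene: x = 0.861, y = 0.456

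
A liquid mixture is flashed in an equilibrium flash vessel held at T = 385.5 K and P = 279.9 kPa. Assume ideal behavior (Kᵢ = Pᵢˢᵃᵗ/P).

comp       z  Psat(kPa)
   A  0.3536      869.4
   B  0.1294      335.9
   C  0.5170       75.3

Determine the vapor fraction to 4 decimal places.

ψ = 0.2969

Raoult's law: Kᵢ = Pᵢˢᵃᵗ/P = Pᵢˢᵃᵗ/279.9.
  K_A = 869.4/279.9 = 3.106109, K_B = 335.9/279.9 = 1.200071, K_C = 75.3/279.9 = 0.269025
Let ψ = V/F and solve Σ zᵢ(Kᵢ−1)/(1+ψ(Kᵢ−1)) = 0.
Check two-phase: ΣzᵢKᵢ = 1.3927 > 1 and Σzᵢ/Kᵢ = 2.1434 > 1, so g(0) = 0.3927 > 0 and g(1) = -1.1434 < 0.
Newton–Raphson from ψ = 0.5:
  ψ = 0.5000: g = -0.20933, g' = -1.0625 → ψ = 0.3030
  ψ = 0.3030: g = -0.00640, g' = -1.0449 → ψ = 0.2969
Converged at ψ = 0.2969.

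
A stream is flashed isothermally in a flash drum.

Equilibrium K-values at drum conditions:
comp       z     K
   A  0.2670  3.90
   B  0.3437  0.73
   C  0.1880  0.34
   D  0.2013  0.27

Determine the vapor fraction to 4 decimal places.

Rachford–Rice: g(ψ) = Σ zᵢ(Kᵢ−1)/(1+ψ(Kᵢ−1)) = 0.
g(0) = ΣzᵢKᵢ − 1 = 0.4105 and g(1) = 1 − Σzᵢ/Kᵢ = -0.8378, so a root lies in (0, 1).
Newton–Raphson from ψ = 0.5:
  ψ = 0.5000: g = -0.20785, g' = -0.8560 → ψ = 0.2572
  ψ = 0.2572: g = 0.01342, g' = -1.0470 → ψ = 0.2700
  ψ = 0.2700: g = 0.00016, g' = -1.0231 → ψ = 0.2702
Converged at ψ = 0.2702.

ψ = 0.2702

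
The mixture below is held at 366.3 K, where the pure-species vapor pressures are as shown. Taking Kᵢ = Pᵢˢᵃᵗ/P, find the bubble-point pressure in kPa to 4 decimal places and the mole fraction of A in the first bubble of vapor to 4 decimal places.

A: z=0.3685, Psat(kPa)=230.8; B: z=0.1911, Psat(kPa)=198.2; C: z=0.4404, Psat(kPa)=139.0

At the bubble point ψ → 0, so ΣzᵢKᵢ = 1 with Kᵢ = Pᵢˢᵃᵗ/P ⇒ P = ΣzᵢPᵢˢᵃᵗ.
P = 0.3685·230.8 + 0.1911·198.2 + 0.4404·139.0 = 184.1414 kPa
yᵢ = zᵢPᵢˢᵃᵗ/P ⇒ y_A = 0.3685·230.8/184.1414 = 0.4619

Pbub = 184.1414 kPa, y_A = 0.4619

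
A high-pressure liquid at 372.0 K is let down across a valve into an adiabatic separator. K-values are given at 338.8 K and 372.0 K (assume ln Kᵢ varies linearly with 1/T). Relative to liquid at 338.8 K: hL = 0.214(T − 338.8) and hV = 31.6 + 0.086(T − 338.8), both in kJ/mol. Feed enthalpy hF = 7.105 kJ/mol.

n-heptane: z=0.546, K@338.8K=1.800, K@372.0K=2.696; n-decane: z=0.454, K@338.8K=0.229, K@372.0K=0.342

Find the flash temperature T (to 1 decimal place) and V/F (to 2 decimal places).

T = 342.2 K, V/F = 0.20

Adiabatic flash: solve Rachford–Rice at each trial T, then check hF = ψ·hV(T) + (1−ψ)·hL(T).
  T = 338.8 K: K = (1.800, 0.229), RR gives ψ = 0.141, H_out = 4.445 kJ/mol
  T = 372.0 K: K = (2.696, 0.342), RR gives ψ = 0.562, H_out = 22.478 kJ/mol
  T = 355.4 K: K = (2.224, 0.282), RR gives ψ = 0.390, H_out = 15.047 kJ/mol
  T = 347.1 K: K = (2.006, 0.255), RR gives ψ = 0.281, H_out = 10.372 kJ/mol
  T = 343.0 K: K = (1.903, 0.242), RR gives ψ = 0.217, H_out = 7.648 kJ/mol
  T = 340.9 K: K = (1.851, 0.235), RR gives ψ = 0.181, H_out = 6.107 kJ/mol
  T = 341.9 K: K = (1.875, 0.239), RR gives ψ = 0.198, H_out = 6.855 kJ/mol
Linear interpolation between T = 341.9 (H_out = 6.855) and T = 343.0 (H_out = 7.648) on hF = 7.105 gives T ≈ 342.2 K, at which ψ = 0.20.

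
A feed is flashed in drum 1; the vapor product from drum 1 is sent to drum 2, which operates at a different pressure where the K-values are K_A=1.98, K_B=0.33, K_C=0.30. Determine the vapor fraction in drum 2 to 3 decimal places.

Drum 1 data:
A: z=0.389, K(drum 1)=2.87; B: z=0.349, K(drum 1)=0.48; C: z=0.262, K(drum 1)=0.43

Drum 1:
Let ψ₁ = V/F and solve Σ zᵢ(Kᵢ−1)/(1+ψ₁(Kᵢ−1)) = 0.
g(0) = ΣzᵢKᵢ − 1 = 0.397 and g(1) = 1 − Σzᵢ/Kᵢ = -0.472, so a root lies in (0, 1).
Newton–Raphson from ψ₁ = 0.5:
  ψ₁ = 0.500: g = -0.0782, g' = -0.702 → ψ₁ = 0.389
  ψ₁ = 0.389: g = 0.0020, g' = -0.745 → ψ₁ = 0.391
Converged at ψ₁ = 0.391.
Drum-1 compositions:
  A: x = 0.225, y = 0.645
  B: x = 0.438, y = 0.210
  C: x = 0.337, y = 0.145
Drum-2 feed = drum-1 vapor: z₂ = (0.6447, 0.2103, 0.1450).
Drum 2:
Material balance + equilibrium reduce to Σ zᵢ(Kᵢ−1)/(1+ψ₂(Kᵢ−1)) = 0.
Feasibility: ΣzᵢKᵢ = 1.389, Σzᵢ/Kᵢ = 1.446 — both > 1, two phases present.
Iterate (Newton) starting at ψ₂ = 0.38:
  ψ₂ = 0.380: g = 0.1330, g' = -0.631 → ψ₂ = 0.591
  ψ₂ = 0.591: g = -0.0063, g' = -0.714 → ψ₂ = 0.582
Converged at ψ₂ = 0.582.
  A: x = 0.411, y = 0.813
  B: x = 0.345, y = 0.114
  C: x = 0.245, y = 0.073

V/F (drum 2) = 0.582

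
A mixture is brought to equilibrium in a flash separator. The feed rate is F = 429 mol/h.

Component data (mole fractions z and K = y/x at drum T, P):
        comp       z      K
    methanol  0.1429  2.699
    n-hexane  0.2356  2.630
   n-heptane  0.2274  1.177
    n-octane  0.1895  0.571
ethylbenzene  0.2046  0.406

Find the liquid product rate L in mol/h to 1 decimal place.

L = 127.1 mol/h

Iterate (Newton) starting at ψ = 0.6:
  ψ = 0.6000: g = 0.05246, g' = -0.5045 → ψ = 0.7040
  ψ = 0.7040: g = -0.00017, g' = -0.5117 → ψ = 0.7036
Converged at ψ = 0.7036.
Then V = ψ·F = 0.7036·429 = 301.9 mol/h and L = F − V = 127.1 mol/h.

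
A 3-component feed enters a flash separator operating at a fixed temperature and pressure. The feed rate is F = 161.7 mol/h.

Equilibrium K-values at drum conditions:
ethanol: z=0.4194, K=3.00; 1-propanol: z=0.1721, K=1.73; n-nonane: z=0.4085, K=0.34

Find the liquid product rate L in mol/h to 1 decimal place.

L = 60.6 mol/h

Rachford–Rice: g(β) = Σ zᵢ(Kᵢ−1)/(1+β(Kᵢ−1)) = 0.
Check two-phase: ΣzᵢKᵢ = 1.6948 > 1 and Σzᵢ/Kᵢ = 1.4408 > 1, so g(0) = 0.6948 > 0 and g(1) = -0.4408 < 0.
Newton–Raphson from β = 0.32:
  β = 0.3200: g = 0.27151, g' = -0.9700 → β = 0.5999
  β = 0.5999: g = 0.02235, g' = -0.8787 → β = 0.6253
  β = 0.6253: g = -0.00014, g' = -0.8903 → β = 0.6252
Converged at β = 0.6252.
Then V = β·F = 0.6252·161.7 = 101.1 mol/h and L = F − V = 60.6 mol/h.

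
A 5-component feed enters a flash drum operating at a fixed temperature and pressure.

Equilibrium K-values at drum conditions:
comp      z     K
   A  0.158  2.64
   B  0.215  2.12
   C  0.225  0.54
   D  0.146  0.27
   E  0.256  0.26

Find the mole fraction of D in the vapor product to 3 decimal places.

y_D = 0.043

Rachford–Rice: g(V/F) = Σ zᵢ(Kᵢ−1)/(1+V/F(Kᵢ−1)) = 0.
g(0) = ΣzᵢKᵢ − 1 = 0.100 and g(1) = 1 − Σzᵢ/Kᵢ = -1.103, so a root lies in (0, 1).
Iterate (Newton) starting at V/F = 0.5:
  V/F = 0.500: g = -0.3062, g' = -0.866 → V/F = 0.146
  V/F = 0.146: g = -0.0268, g' = -0.804 → V/F = 0.113
Converged at V/F = 0.113.
Compositions from xᵢ = zᵢ/(1+V/F(Kᵢ−1)), yᵢ = Kᵢxᵢ:
  A: x = 0.133, y = 0.352
  B: x = 0.191, y = 0.404
  C: x = 0.237, y = 0.128
  D: x = 0.159, y = 0.043
  E: x = 0.279, y = 0.073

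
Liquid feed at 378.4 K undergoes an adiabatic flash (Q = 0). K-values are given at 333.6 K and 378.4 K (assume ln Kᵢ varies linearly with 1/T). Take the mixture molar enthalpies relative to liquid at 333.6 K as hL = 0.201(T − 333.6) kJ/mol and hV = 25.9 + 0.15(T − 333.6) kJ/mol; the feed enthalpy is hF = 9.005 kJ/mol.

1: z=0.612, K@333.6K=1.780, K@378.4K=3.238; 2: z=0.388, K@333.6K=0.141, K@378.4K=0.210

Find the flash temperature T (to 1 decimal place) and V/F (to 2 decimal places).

Adiabatic flash: solve Rachford–Rice at each trial T, then check hF = ψ·hV(T) + (1−ψ)·hL(T).
  T = 333.6 K: K = (1.780, 0.141), RR gives ψ = 0.215, H_out = 5.569 kJ/mol
  T = 378.4 K: K = (3.238, 0.210), RR gives ψ = 0.601, H_out = 23.205 kJ/mol
  T = 356.0 K: K = (2.446, 0.174), RR gives ψ = 0.473, H_out = 16.210 kJ/mol
  T = 344.8 K: K = (2.098, 0.157), RR gives ψ = 0.373, H_out = 11.692 kJ/mol
  T = 339.2 K: K = (1.935, 0.149), RR gives ψ = 0.304, H_out = 8.917 kJ/mol
  T = 342.0 K: K = (2.015, 0.153), RR gives ψ = 0.341, H_out = 10.362 kJ/mol
  T = 340.6 K: K = (1.975, 0.151), RR gives ψ = 0.323, H_out = 9.655 kJ/mol
Linear interpolation between T = 339.2 (H_out = 8.917) and T = 340.6 (H_out = 9.655) on hF = 9.005 gives T ≈ 339.4 K, at which ψ = 0.31.

T = 339.4 K, V/F = 0.31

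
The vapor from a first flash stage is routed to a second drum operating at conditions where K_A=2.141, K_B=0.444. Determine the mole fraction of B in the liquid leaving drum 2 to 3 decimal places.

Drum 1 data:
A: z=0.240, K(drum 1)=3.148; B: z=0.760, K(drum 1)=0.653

x_B (drum 2) = 0.672

Drum 1:
Rachford–Rice: g(ψ₁) = Σ zᵢ(Kᵢ−1)/(1+ψ₁(Kᵢ−1)) = 0.
g(0) = ΣzᵢKᵢ − 1 = 0.252 and g(1) = 1 − Σzᵢ/Kᵢ = -0.240, so a root lies in (0, 1).
Binary case is linear: z₁(K₁−1)(1+ψ₁(K₂−1)) + z₂(K₂−1)(1+ψ₁(K₁−1)) = 0
⇒ ψ₁ = [z₁(K₁−1)+z₂(K₂−1)] / [−(K₁−1)(K₂−1)] = 0.2518/0.7454 = 0.338
Drum-1 compositions:
  A: x = 0.139, y = 0.438
  B: x = 0.861, y = 0.562
Drum-2 feed = drum-1 vapor: z₂ = (0.4378, 0.5622).
Drum 2:
Rachford–Rice: g(ψ₂) = Σ zᵢ(Kᵢ−1)/(1+ψ₂(Kᵢ−1)) = 0.
Check two-phase: ΣzᵢKᵢ = 1.187 > 1 and Σzᵢ/Kᵢ = 1.471 > 1, so g(0) = 0.187 > 0 and g(1) = -0.471 < 0.
Binary case is linear: z₁(K₁−1)(1+ψ₂(K₂−1)) + z₂(K₂−1)(1+ψ₂(K₁−1)) = 0
⇒ ψ₂ = [z₁(K₁−1)+z₂(K₂−1)] / [−(K₁−1)(K₂−1)] = 0.1870/0.6344 = 0.295
  A: x = 0.328, y = 0.701
  B: x = 0.672, y = 0.299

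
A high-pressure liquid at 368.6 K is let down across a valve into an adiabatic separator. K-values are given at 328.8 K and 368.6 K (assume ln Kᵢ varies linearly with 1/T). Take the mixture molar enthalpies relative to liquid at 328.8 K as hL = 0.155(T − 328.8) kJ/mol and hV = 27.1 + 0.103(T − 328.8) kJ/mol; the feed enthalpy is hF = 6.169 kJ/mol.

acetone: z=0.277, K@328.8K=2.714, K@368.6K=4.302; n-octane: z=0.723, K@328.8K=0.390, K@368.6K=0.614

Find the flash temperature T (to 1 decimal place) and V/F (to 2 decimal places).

Adiabatic flash: solve Rachford–Rice at each trial T, then check hF = ψ·hV(T) + (1−ψ)·hL(T).
  T = 328.8 K: K = (2.714, 0.390), RR gives ψ = 0.032, H_out = 0.875 kJ/mol
  T = 368.6 K: K = (4.302, 0.614), RR gives ψ = 0.499, H_out = 18.651 kJ/mol
  T = 348.7 K: K = (3.462, 0.496), RR gives ψ = 0.256, H_out = 9.748 kJ/mol
  T = 338.8 K: K = (3.078, 0.442), RR gives ψ = 0.148, H_out = 5.486 kJ/mol
  T = 343.8 K: K = (3.269, 0.468), RR gives ψ = 0.203, H_out = 7.656 kJ/mol
  T = 341.3 K: K = (3.173, 0.455), RR gives ψ = 0.175, H_out = 6.578 kJ/mol
  T = 340.1 K: K = (3.127, 0.448), RR gives ψ = 0.162, H_out = 6.056 kJ/mol
Linear interpolation between T = 340.1 (H_out = 6.056) and T = 341.3 (H_out = 6.578) on hF = 6.169 gives T ≈ 340.4 K, at which ψ = 0.17.

T = 340.4 K, V/F = 0.17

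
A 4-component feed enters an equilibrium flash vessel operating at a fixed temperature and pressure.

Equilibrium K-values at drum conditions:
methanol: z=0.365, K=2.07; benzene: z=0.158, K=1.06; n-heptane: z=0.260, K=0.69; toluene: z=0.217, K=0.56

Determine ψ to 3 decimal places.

Rachford–Rice: g(ψ) = Σ zᵢ(Kᵢ−1)/(1+ψ(Kᵢ−1)) = 0.
Feasibility: ΣzᵢKᵢ = 1.224, Σzᵢ/Kᵢ = 1.090 — both > 1, two phases present.
Newton–Raphson from ψ = 0.5:
  ψ = 0.500: g = 0.0458, g' = -0.282 → ψ = 0.663
  ψ = 0.663: g = 0.0014, g' = -0.267 → ψ = 0.668
Converged at ψ = 0.668.

ψ = 0.668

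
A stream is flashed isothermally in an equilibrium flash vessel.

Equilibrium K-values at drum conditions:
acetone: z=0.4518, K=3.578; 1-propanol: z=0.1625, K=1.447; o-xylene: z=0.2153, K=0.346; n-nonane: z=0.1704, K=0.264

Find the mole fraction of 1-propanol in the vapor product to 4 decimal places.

Let β = V/F and solve Σ zᵢ(Kᵢ−1)/(1+β(Kᵢ−1)) = 0.
Check two-phase: ΣzᵢKᵢ = 1.9712 > 1 and Σzᵢ/Kᵢ = 1.5063 > 1, so g(0) = 0.9712 > 0 and g(1) = -0.5063 < 0.
Newton iteration, β⁰ = 0.57:
  β = 0.5700: g = 0.08900, g' = -1.0210 → β = 0.6572
  β = 0.6572: g = -0.00137, g' = -1.0625 → β = 0.6559
Converged at β = 0.6559.
Compositions from xᵢ = zᵢ/(1+β(Kᵢ−1)), yᵢ = Kᵢxᵢ:
  acetone: x = 0.1679, y = 0.6008
  1-propanol: x = 0.1257, y = 0.1818
  o-xylene: x = 0.3770, y = 0.1304
  n-nonane: x = 0.3294, y = 0.0870

y_1-propanol = 0.1818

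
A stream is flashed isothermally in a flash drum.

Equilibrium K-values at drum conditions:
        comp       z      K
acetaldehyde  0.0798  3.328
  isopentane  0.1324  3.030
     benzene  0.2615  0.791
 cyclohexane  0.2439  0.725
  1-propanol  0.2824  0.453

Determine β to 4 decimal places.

Newton iteration, β⁰ = 0.5:
  β = 0.5000: g = -0.13219, g' = -0.4259 → β = 0.1896
  β = 0.1896: g = 0.02295, g' = -0.6307 → β = 0.2260
  β = 0.2260: g = 0.00085, g' = -0.5857 → β = 0.2274
Converged at β = 0.2274.

β = 0.2274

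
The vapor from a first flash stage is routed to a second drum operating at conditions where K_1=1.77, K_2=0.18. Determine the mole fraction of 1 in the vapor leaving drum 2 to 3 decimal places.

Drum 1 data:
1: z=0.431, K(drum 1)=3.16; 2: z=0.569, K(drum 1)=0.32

y_1 (drum 2) = 0.913

Drum 1:
Let ψ₁ = V/F and solve Σ zᵢ(Kᵢ−1)/(1+ψ₁(Kᵢ−1)) = 0.
Check two-phase: ΣzᵢKᵢ = 1.544 > 1 and Σzᵢ/Kᵢ = 1.915 > 1, so g(0) = 0.544 > 0 and g(1) = -0.915 < 0.
Newton iteration, ψ₁⁰ = 0.5:
  ψ₁ = 0.500: g = -0.1387, g' = -1.069 → ψ₁ = 0.370
Converged at ψ₁ = 0.370.
Drum-1 compositions:
  1: x = 0.239, y = 0.757
  2: x = 0.761, y = 0.243
Drum-2 feed = drum-1 vapor: z₂ = (0.7566, 0.2434).
Drum 2:
Rachford–Rice: g(ψ₂) = Σ zᵢ(Kᵢ−1)/(1+ψ₂(Kᵢ−1)) = 0.
Feasibility: ΣzᵢKᵢ = 1.383, Σzᵢ/Kᵢ = 1.780 — both > 1, two phases present.
Binary case is linear: z₁(K₁−1)(1+ψ₂(K₂−1)) + z₂(K₂−1)(1+ψ₂(K₁−1)) = 0
⇒ ψ₂ = [z₁(K₁−1)+z₂(K₂−1)] / [−(K₁−1)(K₂−1)] = 0.3830/0.6314 = 0.607
  1: x = 0.516, y = 0.913
  2: x = 0.484, y = 0.087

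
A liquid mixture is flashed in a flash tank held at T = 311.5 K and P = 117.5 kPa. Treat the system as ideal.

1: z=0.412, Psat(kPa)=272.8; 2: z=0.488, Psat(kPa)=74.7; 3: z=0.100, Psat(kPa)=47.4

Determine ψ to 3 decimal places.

ψ = 0.560

Raoult's law: Kᵢ = Pᵢˢᵃᵗ/P = Pᵢˢᵃᵗ/117.5.
  K_1 = 272.8/117.5 = 2.32170, K_2 = 74.7/117.5 = 0.63574, K_3 = 47.4/117.5 = 0.40340
Rachford–Rice: g(ψ) = Σ zᵢ(Kᵢ−1)/(1+ψ(Kᵢ−1)) = 0.
Check two-phase: ΣzᵢKᵢ = 1.307 > 1 and Σzᵢ/Kᵢ = 1.193 > 1, so g(0) = 0.307 > 0 and g(1) = -0.193 < 0.
Iterate (Newton) starting at ψ = 0.68:
  ψ = 0.680: g = -0.0499, g' = -0.415 → ψ = 0.560
Converged at ψ = 0.560.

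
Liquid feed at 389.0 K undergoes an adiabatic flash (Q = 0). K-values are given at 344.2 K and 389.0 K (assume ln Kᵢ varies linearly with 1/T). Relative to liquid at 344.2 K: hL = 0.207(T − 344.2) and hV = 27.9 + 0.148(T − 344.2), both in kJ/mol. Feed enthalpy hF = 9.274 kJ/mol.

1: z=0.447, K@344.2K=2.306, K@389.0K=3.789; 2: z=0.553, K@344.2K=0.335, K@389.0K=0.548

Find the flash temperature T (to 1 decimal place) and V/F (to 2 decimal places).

T = 348.4 K, V/F = 0.30

Adiabatic flash: solve Rachford–Rice at each trial T, then check hF = ψ·hV(T) + (1−ψ)·hL(T).
  T = 344.2 K: K = (2.306, 0.335), RR gives ψ = 0.249, H_out = 6.940 kJ/mol
  T = 389.0 K: K = (3.789, 0.548), RR gives ψ = 0.791, H_out = 29.243 kJ/mol
  T = 366.6 K: K = (3.001, 0.435), RR gives ψ = 0.515, H_out = 18.318 kJ/mol
  T = 355.4 K: K = (2.642, 0.383), RR gives ψ = 0.388, H_out = 12.886 kJ/mol
  T = 349.8 K: K = (2.471, 0.359), RR gives ψ = 0.321, H_out = 10.011 kJ/mol
  T = 347.0 K: K = (2.388, 0.347), RR gives ψ = 0.286, H_out = 8.505 kJ/mol
  T = 348.4 K: K = (2.429, 0.353), RR gives ψ = 0.304, H_out = 9.265 kJ/mol
Linear interpolation between T = 348.4 (H_out = 9.265) and T = 349.8 (H_out = 10.011) on hF = 9.274 gives T ≈ 348.4 K, at which ψ = 0.30.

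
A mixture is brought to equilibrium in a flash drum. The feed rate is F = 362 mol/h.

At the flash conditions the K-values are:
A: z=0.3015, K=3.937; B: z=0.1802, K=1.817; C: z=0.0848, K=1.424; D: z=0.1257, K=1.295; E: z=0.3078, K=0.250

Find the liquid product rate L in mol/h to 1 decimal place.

Material balance + equilibrium reduce to Σ zᵢ(Kᵢ−1)/(1+ψ(Kᵢ−1)) = 0.
Check two-phase: ΣzᵢKᵢ = 1.8749 > 1 and Σzᵢ/Kᵢ = 1.5636 > 1, so g(0) = 0.8749 > 0 and g(1) = -0.5636 < 0.
Newton–Raphson from ψ = 0.5:
  ψ = 0.5000: g = 0.15587, g' = -0.9494 → ψ = 0.6642
  ψ = 0.6642: g = -0.00539, g' = -1.0536 → ψ = 0.6591
Converged at ψ = 0.6591.
Then V = ψ·F = 0.6591·362 = 238.6 mol/h and L = F − V = 123.4 mol/h.

L = 123.4 mol/h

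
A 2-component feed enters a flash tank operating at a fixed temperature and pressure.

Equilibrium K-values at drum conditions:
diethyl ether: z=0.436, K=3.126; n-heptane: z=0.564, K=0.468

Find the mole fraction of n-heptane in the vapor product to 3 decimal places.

y_n-heptane = 0.374

Let ψ = V/F and solve Σ zᵢ(Kᵢ−1)/(1+ψ(Kᵢ−1)) = 0.
g(0) = ΣzᵢKᵢ − 1 = 0.627 and g(1) = 1 − Σzᵢ/Kᵢ = -0.345, so a root lies in (0, 1).
Binary case is linear: z₁(K₁−1)(1+ψ(K₂−1)) + z₂(K₂−1)(1+ψ(K₁−1)) = 0
⇒ ψ = [z₁(K₁−1)+z₂(K₂−1)] / [−(K₁−1)(K₂−1)] = 0.6269/1.1310 = 0.554
Compositions from xᵢ = zᵢ/(1+ψ(Kᵢ−1)), yᵢ = Kᵢxᵢ:
  diethyl ether: x = 0.200, y = 0.626
  n-heptane: x = 0.800, y = 0.374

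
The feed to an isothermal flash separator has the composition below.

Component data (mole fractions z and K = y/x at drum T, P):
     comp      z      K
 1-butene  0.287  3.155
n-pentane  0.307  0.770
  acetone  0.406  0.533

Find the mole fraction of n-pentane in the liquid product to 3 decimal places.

x_n-pentane = 0.342

Newton iteration, ψ⁰ = 0.46:
  ψ = 0.460: g = -0.0098, g' = -0.500 → ψ = 0.440
  ψ = 0.440: g = 0.0001, g' = -0.511 → ψ = 0.441
Converged at ψ = 0.441.
Compositions from xᵢ = zᵢ/(1+ψ(Kᵢ−1)), yᵢ = Kᵢxᵢ:
  1-butene: x = 0.147, y = 0.465
  n-pentane: x = 0.342, y = 0.263
  acetone: x = 0.511, y = 0.272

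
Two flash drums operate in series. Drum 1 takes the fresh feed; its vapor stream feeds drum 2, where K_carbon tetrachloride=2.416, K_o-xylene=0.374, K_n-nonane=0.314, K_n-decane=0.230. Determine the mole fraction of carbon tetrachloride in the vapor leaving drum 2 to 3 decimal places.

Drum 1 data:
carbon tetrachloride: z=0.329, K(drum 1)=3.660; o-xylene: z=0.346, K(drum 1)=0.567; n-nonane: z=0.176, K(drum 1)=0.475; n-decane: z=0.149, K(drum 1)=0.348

y_carbon tetrachloride (drum 2) = 0.775

Drum 1:
Rachford–Rice: g(ψ₁) = Σ zᵢ(Kᵢ−1)/(1+ψ₁(Kᵢ−1)) = 0.
Check two-phase: ΣzᵢKᵢ = 1.536 > 1 and Σzᵢ/Kᵢ = 1.499 > 1, so g(0) = 0.536 > 0 and g(1) = -0.499 < 0.
Newton–Raphson from ψ₁ = 0.5:
  ψ₁ = 0.500: g = -0.0850, g' = -0.763 → ψ₁ = 0.389
  ψ₁ = 0.389: g = 0.0040, g' = -0.847 → ψ₁ = 0.393
Converged at ψ₁ = 0.393.
Drum-1 compositions:
  carbon tetrachloride: x = 0.161, y = 0.588
  o-xylene: x = 0.417, y = 0.236
  n-nonane: x = 0.222, y = 0.105
  n-decane: x = 0.200, y = 0.070
Drum-2 feed = drum-1 vapor: z₂ = (0.5885, 0.2365, 0.1054, 0.0697).
Drum 2:
Let ψ₂ = V/F and solve Σ zᵢ(Kᵢ−1)/(1+ψ₂(Kᵢ−1)) = 0.
Feasibility: ΣzᵢKᵢ = 1.559, Σzᵢ/Kᵢ = 1.515 — both > 1, two phases present.
Newton–Raphson from ψ₂ = 0.32:
  ψ₂ = 0.320: g = 0.2245, g' = -0.858 → ψ₂ = 0.582
  ψ₂ = 0.582: g = 0.0066, g' = -0.857 → ψ₂ = 0.589
Converged at ψ₂ = 0.589.
  carbon tetrachloride: x = 0.321, y = 0.775
  o-xylene: x = 0.375, y = 0.140
  n-nonane: x = 0.177, y = 0.056
  n-decane: x = 0.128, y = 0.029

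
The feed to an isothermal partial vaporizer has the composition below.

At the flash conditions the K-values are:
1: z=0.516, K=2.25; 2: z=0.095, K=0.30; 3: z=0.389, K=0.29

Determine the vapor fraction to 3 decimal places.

Rachford–Rice: g(ψ) = Σ zᵢ(Kᵢ−1)/(1+ψ(Kᵢ−1)) = 0.
g(0) = ΣzᵢKᵢ − 1 = 0.302 and g(1) = 1 − Σzᵢ/Kᵢ = -0.887, so a root lies in (0, 1).
Iterate (Newton) starting at ψ = 0.51:
  ψ = 0.510: g = -0.1425, g' = -0.895 → ψ = 0.351
  ψ = 0.351: g = -0.0076, g' = -0.819 → ψ = 0.342
Converged at ψ = 0.342.

ψ = 0.342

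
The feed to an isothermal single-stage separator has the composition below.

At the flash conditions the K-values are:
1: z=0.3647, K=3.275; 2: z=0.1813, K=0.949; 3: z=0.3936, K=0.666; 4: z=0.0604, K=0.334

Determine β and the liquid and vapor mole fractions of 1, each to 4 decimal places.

Rachford–Rice: g(β) = Σ zᵢ(Kᵢ−1)/(1+β(Kᵢ−1)) = 0.
Check two-phase: ΣzᵢKᵢ = 1.6488 > 1 and Σzᵢ/Kᵢ = 1.0742 > 1, so g(0) = 0.6488 > 0 and g(1) = -0.0742 < 0.
Iterate (Newton) starting at β = 0.5:
  β = 0.5000: g = 0.16054, g' = -0.5371 → β = 0.7989
  β = 0.7989: g = 0.01957, g' = -0.4423 → β = 0.8431
  β = 0.8431: g = -0.00008, g' = -0.4466 → β = 0.8430
Converged at β = 0.8430.
Compositions from xᵢ = zᵢ/(1+β(Kᵢ−1)), yᵢ = Kᵢxᵢ:
  1: x = 0.1250, y = 0.4094
  2: x = 0.1894, y = 0.1798
  3: x = 0.5478, y = 0.3649
  4: x = 0.1377, y = 0.0460

β = 0.8430, x_1 = 0.1250, y_1 = 0.4094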